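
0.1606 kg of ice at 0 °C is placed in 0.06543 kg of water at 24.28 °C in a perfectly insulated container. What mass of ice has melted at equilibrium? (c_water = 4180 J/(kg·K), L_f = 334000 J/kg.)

m_melted ≈ 0.0199 kg

Heat available from the water dropping to 0 °C: 0.06543·4180·24.28 = 6640.5 J.
To melt every bit of ice: 0.1606·334000 = 53640 J.
6640.5 J < 53640 J, so only part of the ice melts and the system sits at 0 °C.
Mass melted = 6640.5/334000 ≈ 0.01988 kg.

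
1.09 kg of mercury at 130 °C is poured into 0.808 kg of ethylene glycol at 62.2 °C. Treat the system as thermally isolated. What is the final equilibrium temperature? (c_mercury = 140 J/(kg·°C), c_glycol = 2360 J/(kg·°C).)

T_f is the heat-capacity-weighted average of the initial temperatures:
T_f = (152.6·130 + 1906.9·62.2) / (152.6 + 1906.9)
    = 138446 / 2059.5 ≈ 67.22 °C

T_f ≈ 67.2 °C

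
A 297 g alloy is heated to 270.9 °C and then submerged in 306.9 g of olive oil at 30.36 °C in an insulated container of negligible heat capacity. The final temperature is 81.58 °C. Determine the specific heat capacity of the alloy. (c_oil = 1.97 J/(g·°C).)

c ≈ 0.551 J/(g·°C)

Heat gained plus heat lost sum to zero:
297×c×(81.58 − 270.9) + 306.9×1.97×(81.58 − 30.36) = 0
-56228 c = -30967
c = -30967/-56228 ≈ 0.5507 J/(g·°C)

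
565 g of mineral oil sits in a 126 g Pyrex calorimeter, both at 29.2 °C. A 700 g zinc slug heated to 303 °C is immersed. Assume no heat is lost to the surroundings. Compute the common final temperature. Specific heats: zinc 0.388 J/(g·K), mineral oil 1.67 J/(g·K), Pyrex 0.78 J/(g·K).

Net heat exchanged in the isolated system is zero:
700×0.388×(T − 303) + 565×1.67×(T − 29.2) + 126×0.78×(T − 29.2) = 0
(271.6 + 943.55 + 98.28) T = 271.6×303 + 943.55×29.2 + 98.28×29.2
T ≈ 85.82 °C

T_f ≈ 85.8 °C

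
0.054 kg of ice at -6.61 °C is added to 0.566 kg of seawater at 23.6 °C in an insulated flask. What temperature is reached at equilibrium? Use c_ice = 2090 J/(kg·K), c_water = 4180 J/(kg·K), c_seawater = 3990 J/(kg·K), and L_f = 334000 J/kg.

T_f ≈ 13.9 °C

Let T be the final temperature. ΣQ_i = 0:
warm ice to 0 °C: 0.054×2090×(0 − (-6.61)) = 746
  latent heat to melt: 0.054×334000 = 18036
  meltwater 0→T: 0.054×4180×T = 225.72 T
  seawater cools: 0.566×3990×(T − 23.6) = 2258.3(T − 23.6)
2484.1 T = 53297 − 18782 = 34515
T ≈ 13.89 °C — above 0 °C, consistent with complete melting.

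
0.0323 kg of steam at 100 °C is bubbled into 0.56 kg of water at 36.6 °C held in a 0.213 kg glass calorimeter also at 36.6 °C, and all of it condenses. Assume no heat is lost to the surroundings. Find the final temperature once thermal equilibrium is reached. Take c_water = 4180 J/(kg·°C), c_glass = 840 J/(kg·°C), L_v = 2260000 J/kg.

Energy balance with sensible and latent terms:
steam→water at 100 °C releases m L_v = 0.0323·2260000 = 72998; condensate cools 100→T: 0.0323·4180·(T − 100) = 135.01(T − 100); water warms: 0.56·4180·(T − 36.6) = 2340.8(T − 36.6); glass cup: 0.213·840·(T − 36.6) = 178.92(T − 36.6)
2654.7 T = 72998 + 13501 + 92222 = 178721
T ≈ 67.32 °C — below 100 °C, confirming all the steam condensed.

T_f ≈ 67.3 °C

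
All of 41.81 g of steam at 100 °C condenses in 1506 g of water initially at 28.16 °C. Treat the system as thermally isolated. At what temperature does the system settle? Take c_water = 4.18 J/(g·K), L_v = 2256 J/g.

Heat gained plus heat lost sum to zero:
latent heat released on condensation: 41.81·2256 = 94323
  condensed water 100 °C→T: 174.77(T − 100)
  original water: 6295.1(T − 28.16)
6469.8 T = 94323 + 17477 + 177269 = 289069
T ≈ 44.68 °C (< 100 °C, so full condensation is consistent).

T_f ≈ 44.7 °C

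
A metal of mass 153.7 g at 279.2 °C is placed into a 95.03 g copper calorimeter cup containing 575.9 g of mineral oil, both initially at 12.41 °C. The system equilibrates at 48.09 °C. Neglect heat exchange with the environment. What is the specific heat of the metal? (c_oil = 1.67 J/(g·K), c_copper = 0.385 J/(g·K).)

Energy conservation, ΣQ = 0:
153.7·c·(48.09 − 279.2) + 575.9·1.67·(48.09 − 12.41) + 95.03·0.385·(48.09 − 12.41) = 0
-35522 c = -35621
c = -35621/-35522 ≈ 1.003 J/(g·K)

c ≈ 1 J/(g·K)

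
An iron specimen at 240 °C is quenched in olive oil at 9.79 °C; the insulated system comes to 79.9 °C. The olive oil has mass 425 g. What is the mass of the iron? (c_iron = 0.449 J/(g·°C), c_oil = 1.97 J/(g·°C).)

m ≈ 817 g

|Q_iron| = |Q_oil|:
m·0.449·(240 − 79.9) = 425·1.97·(79.9 − 9.79)
71.88 m = 58700  ⇒  m ≈ 816.6 g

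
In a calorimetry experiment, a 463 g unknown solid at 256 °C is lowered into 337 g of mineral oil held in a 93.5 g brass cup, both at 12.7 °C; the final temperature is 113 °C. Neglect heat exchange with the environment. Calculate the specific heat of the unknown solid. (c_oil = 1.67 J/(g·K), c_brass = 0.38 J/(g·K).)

c ≈ 0.906 J/(g·K)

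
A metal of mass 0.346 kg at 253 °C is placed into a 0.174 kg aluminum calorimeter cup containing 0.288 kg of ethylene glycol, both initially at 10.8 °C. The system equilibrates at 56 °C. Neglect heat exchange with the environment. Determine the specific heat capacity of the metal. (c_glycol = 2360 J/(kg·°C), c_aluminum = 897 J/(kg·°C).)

c ≈ 554 J/(kg·°C)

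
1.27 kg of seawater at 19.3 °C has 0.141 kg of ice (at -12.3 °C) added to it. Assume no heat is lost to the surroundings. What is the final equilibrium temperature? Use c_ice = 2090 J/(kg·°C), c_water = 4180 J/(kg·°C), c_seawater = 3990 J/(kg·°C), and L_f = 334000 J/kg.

T_f ≈ 8.3 °C

Setting the total heat transfer to zero:
ice -12.3→0 °C: 0.141×2090×12.3 = 3624.7; fusion: m_ice L_f = 0.141×334000 = 47094; meltwater 0→T: 0.141×4180×T = 589.38 T; seawater: 5067.3(T − 19.3)
5656.7 T = 97799 − 50719 = 47080
T ≈ 8.32 °C — above 0 °C, consistent with complete melting.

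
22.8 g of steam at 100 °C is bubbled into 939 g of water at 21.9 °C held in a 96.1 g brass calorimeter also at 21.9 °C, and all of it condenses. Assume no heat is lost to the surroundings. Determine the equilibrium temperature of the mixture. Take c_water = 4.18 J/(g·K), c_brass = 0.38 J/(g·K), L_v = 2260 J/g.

T_f ≈ 36.4 °C

Sum of m c ΔT and latent-heat terms is zero:
latent heat released on condensation: 22.8×2260 = 51528; condensate cools 100→T: 22.8×4.18×(T − 100) = 95.3(T − 100); original water: 3925(T − 21.9); brass cup: 96.1×0.38×(T − 21.9) = 36.52(T − 21.9)
4056.8 T = 51528 + 9530.4 + 86758 = 147816
T ≈ 36.44 °C, under the boiling point, so the assumption holds.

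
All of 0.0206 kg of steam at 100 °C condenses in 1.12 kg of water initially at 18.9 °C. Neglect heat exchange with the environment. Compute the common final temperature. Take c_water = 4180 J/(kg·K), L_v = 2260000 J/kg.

T_f ≈ 30.1 °C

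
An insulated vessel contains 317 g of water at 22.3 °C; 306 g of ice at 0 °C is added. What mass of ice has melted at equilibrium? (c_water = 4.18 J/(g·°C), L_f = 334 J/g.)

m_melted ≈ 88.5 g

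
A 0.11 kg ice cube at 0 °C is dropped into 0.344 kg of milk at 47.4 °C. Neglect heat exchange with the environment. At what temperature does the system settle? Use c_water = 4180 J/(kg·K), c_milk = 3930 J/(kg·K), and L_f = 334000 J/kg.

Sum of m c ΔT and latent-heat terms is zero:
latent heat to melt: 0.11×334000 = 36740; warm the meltwater: 459.8 T; milk cools: 0.344×3930×(T − 47.4) = 1351.9(T − 47.4)
1811.7 T = 64081 − 36740 = 27341
T ≈ 15.09 °C (positive, so assuming full melt was valid).

T_f ≈ 15.1 °C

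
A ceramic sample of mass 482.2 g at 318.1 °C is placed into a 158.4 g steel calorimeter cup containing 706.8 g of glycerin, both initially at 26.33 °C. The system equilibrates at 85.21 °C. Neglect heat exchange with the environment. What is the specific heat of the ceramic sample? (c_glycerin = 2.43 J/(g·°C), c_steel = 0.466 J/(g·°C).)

c ≈ 0.939 J/(g·°C)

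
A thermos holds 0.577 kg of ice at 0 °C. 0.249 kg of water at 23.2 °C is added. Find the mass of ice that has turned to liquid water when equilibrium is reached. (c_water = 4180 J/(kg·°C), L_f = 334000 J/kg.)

m_melted ≈ 0.0723 kg

Cooling the water to 0 °C releases 0.249·4180·23.2 = 24147 J.
To melt every bit of ice: 0.577·334000 = 192718 J.
Since 24147 < 192718 J, not all the ice melts; equilibrium is at 0 °C.
m_melt = 24147 / L_f = 0.0723 kg.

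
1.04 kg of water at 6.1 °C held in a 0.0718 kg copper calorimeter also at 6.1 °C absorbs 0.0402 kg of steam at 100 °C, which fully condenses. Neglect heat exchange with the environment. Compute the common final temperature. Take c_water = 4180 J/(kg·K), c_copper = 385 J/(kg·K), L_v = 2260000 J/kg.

T_f ≈ 29.6 °C

Heat gained plus heat lost sum to zero:
steam→water at 100 °C releases m L_v = 0.0402·2260000 = 90852
  condensate cools 100→T: 0.0402·4180·(T − 100) = 168.04(T − 100)
  original water: 4347.2(T − 6.1)
  cup: 27.64(T − 6.1)
4542.9 T = 90852 + 16804 + 26687 = 134342
T ≈ 29.57 °C — below 100 °C, confirming all the steam condensed.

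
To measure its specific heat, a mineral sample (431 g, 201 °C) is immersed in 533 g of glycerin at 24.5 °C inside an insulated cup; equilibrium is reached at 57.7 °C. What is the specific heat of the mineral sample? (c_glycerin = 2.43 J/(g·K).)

c ≈ 0.696 J/(g·K)

Setting the total heat transfer to zero:
431·c·(57.7 − 201) + 533·2.43·(57.7 − 24.5) = 0
-61762 c = -43000
c = -43000/-61762 ≈ 0.6962 J/(g·K)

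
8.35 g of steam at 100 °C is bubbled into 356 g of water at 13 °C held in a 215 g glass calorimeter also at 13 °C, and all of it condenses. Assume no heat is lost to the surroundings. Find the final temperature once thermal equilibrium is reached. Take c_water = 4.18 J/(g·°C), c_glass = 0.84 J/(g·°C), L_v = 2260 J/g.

T_f ≈ 25.9 °C

Heat gained plus heat lost sum to zero:
steam→water at 100 °C releases m L_v = 8.35×2260 = 18871; condensate cools 100→T: 8.35×4.18×(T − 100) = 34.9(T − 100); water warms: 356×4.18×(T − 13) = 1488.1(T − 13); glass cup: 215×0.84×(T − 13) = 180.6(T − 13)
1703.6 T = 18871 + 3490.3 + 21693 = 44054
T ≈ 25.86 °C (< 100 °C, so full condensation is consistent).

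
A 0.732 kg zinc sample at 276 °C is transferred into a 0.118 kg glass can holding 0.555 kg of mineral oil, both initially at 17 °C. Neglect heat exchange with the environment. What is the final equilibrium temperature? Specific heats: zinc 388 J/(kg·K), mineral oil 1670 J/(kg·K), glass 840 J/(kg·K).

T_f ≈ 73.2 °C

Let T be the final temperature. ΣQ_i = 0:
0.732·388·(T − 276) + 0.555·1670·(T − 17) + 0.118·840·(T − 17) = 0
284.02(T − 276) + 926.85(T − 17) + 99.12(T − 17) = 0
1310 T = 95830
T = 95830/1310 ≈ 73.15 °C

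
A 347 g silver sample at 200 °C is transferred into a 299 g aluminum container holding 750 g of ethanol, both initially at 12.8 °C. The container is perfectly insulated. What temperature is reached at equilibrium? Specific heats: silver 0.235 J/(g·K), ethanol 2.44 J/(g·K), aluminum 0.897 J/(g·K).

T_f ≈ 19.8 °C

Let T be the final temperature. ΣQ_i = 0:
347·0.235·(T − 200) + 750·2.44·(T − 12.8) + 299·0.897·(T − 12.8) = 0
81.55(T − 200) + 1830(T − 12.8) + 268.2(T − 12.8) = 0
(81.55 + 1830 + 268.2) T = 81.55·200 + 1830·12.8 + 268.2·12.8
T = 43166 / 2179.7 = 19.8 °C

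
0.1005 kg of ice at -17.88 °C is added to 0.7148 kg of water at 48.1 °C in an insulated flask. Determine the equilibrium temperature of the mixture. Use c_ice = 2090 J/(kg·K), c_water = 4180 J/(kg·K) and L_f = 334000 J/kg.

Setting the total heat transfer to zero:
warm ice to 0 °C: 0.1005×2090×(0 − (-17.88)) = 3755.6
  latent heat to melt: 0.1005×334000 = 33567
  meltwater 0→T: 0.1005×4180×T = 420.09 T
  water: 2987.9(T − 48.1)
3408 T = 143716 − 37323 = 106394
T ≈ 31.22 °C. Since T > 0 °C, the all-ice-melts assumption holds.

T_f ≈ 31.2 °C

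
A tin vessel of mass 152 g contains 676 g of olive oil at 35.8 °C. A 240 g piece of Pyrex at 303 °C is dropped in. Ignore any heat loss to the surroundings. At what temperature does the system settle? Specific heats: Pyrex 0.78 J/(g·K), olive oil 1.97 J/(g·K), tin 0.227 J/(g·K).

Let T be the final temperature. ΣQ_i = 0:
240·0.78·(T − 303) + 676·1.97·(T − 35.8) + 152·0.227·(T − 35.8) = 0
187.2(T − 303) + 1331.7(T − 35.8) + 34.5(T − 35.8) = 0
(187.2 + 1331.7 + 34.5) T = 187.2·303 + 1331.7·35.8 + 34.5·35.8
T = 105632/1553.4 ≈ 68.00 °C

T_f ≈ 68.0 °C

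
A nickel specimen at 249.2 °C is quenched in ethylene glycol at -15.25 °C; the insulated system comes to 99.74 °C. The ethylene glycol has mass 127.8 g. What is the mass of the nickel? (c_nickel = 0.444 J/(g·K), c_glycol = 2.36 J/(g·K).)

m ≈ 523 g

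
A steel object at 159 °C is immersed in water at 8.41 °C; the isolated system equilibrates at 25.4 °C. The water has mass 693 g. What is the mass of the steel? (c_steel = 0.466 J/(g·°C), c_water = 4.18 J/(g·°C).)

m ≈ 791 g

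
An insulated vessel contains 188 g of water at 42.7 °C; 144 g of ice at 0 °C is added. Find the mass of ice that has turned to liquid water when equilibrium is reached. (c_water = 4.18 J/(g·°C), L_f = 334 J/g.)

m_melted ≈ 100 g

Cooling the water to 0 °C releases 188·4.18·42.7 = 33555 J.
To melt every bit of ice: 144·334 = 48096 J.
Since 33555 < 48096 J, not all the ice melts; equilibrium is at 0 °C.
Mass melted = 33555/334 ≈ 100.5 g.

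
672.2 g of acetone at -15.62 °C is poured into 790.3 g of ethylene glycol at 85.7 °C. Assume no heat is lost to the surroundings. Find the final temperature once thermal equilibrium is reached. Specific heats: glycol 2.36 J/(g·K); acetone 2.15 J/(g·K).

T_f ≈ 41.5 °C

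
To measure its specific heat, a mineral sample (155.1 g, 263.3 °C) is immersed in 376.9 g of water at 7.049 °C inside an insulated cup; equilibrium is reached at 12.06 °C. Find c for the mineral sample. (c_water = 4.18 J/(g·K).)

c ≈ 0.203 J/(g·K)

Heat lost by the mineral sample = heat gained by the water:
155.1×c×(263.3 − 12.06) = 376.9×4.18×(12.06 − 7.049)
38967 c = 7894.5  ⇒  c ≈ 0.2026 J/(g·K)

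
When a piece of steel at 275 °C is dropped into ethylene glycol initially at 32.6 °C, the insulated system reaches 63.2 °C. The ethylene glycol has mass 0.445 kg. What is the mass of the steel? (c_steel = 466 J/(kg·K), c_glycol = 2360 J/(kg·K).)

|Q_steel| = |Q_glycol|:
m×466×(275 − 63.2) = 0.445×2360×(63.2 − 32.6)
98699 m = 32136  ⇒  m ≈ 0.3256 kg

m ≈ 0.326 kg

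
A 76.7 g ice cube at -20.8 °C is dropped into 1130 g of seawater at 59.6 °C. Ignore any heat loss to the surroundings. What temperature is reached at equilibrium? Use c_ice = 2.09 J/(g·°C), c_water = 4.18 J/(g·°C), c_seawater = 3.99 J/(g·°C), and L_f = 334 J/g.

Sum of m c ΔT and latent-heat terms is zero:
ice -20.8→0 °C: 76.7×2.09×20.8 = 3334.3; fusion: m_ice L_f = 76.7×334 = 25618; warm the meltwater: 320.61 T; seawater: 4508.7(T − 59.6)
4829.3 T = 268719 − 28952 = 239766
T ≈ 49.65 °C. Since T > 0 °C, the all-ice-melts assumption holds.

T_f ≈ 49.6 °C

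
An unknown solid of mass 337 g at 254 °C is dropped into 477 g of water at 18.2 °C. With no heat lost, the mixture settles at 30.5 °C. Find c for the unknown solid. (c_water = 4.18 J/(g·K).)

c ≈ 0.326 J/(g·K)

Net heat exchanged in the isolated system is zero:
337×c×(30.5 − 254) + 477×4.18×(30.5 − 18.2) = 0
-75320 c = -24524
c = -24524/-75320 ≈ 0.3256 J/(g·K)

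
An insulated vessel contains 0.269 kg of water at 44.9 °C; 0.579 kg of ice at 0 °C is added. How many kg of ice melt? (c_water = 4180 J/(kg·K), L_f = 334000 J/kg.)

Heat available from the water dropping to 0 °C: 0.269×4180×44.9 = 50486 J.
Fully melting the ice requires m_ice L_f = 0.579×334000 = 193386 J.
50486 J < 193386 J, so only part of the ice melts and the system sits at 0 °C.
m_melted×334000 = 50486  ⇒  m_melted ≈ 0.1512 kg.

m_melted ≈ 0.151 kg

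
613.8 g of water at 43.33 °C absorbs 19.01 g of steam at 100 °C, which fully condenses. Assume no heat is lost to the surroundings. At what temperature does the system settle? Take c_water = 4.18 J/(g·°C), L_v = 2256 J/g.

Taking heat into each body as positive, Σ m c ΔT = 0:
latent heat released on condensation: 19.01×2256 = 42887
  condensed water 100 °C→T: 79.46(T − 100)
  water warms: 613.8×4.18×(T − 43.33) = 2565.7(T − 43.33)
2645.1 T = 42887 + 7946.2 + 111171 = 162004
T ≈ 61.25 °C — below 100 °C, confirming all the steam condensed.

T_f ≈ 61.2 °C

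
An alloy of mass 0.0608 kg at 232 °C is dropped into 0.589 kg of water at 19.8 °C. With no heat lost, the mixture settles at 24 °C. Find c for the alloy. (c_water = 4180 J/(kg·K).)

Energy conservation, ΣQ = 0:
0.0608·c·(24 − 232) + 0.589·4180·(24 − 19.8) = 0
-12.65 c = -10340
c = -10340/-12.65 ≈ 817.7 J/(kg·K)

c ≈ 818 J/(kg·K)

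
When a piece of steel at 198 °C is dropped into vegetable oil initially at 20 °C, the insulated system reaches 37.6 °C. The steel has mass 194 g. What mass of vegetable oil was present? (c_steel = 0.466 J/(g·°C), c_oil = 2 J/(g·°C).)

m ≈ 412 g

Energy conservation, ΣQ = 0:
194×0.466×(37.6 − 198) + m×2×(37.6 − 20) = 0
35.2 m = 14501
m = 14501/35.2 ≈ 412 g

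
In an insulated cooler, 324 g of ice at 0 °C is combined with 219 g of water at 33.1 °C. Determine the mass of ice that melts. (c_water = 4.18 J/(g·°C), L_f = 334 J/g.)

m_melted ≈ 90.7 g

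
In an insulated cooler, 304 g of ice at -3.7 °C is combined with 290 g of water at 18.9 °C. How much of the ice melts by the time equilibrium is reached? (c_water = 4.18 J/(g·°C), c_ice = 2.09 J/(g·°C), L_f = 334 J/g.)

m_melted ≈ 61.6 g

Heat available from the water dropping to 0 °C: 290·4.18·18.9 = 22911 J.
Warming the ice to 0 °C takes 304·2.09·3.7 = 2350.8 J, leaving 20560 J for melting.
To melt every bit of ice: 304·334 = 101536 J.
20560 J < 101536 J, so only part of the ice melts and the system sits at 0 °C.
Mass melted = 20560/334 ≈ 61.56 g.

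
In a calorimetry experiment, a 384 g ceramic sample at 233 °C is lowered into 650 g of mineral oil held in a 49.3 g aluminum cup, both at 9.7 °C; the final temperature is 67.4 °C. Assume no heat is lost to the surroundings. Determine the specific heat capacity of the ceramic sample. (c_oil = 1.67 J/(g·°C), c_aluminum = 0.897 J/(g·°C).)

c ≈ 1.03 J/(g·°C)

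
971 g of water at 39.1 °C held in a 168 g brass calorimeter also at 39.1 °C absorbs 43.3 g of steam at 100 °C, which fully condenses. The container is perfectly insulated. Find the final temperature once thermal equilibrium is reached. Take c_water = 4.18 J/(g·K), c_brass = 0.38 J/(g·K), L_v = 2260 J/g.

T_f ≈ 64.4 °C

Heat gained plus heat lost sum to zero:
condense steam: −43.3·2260 = −97858; condensate cools 100→T: 43.3·4.18·(T − 100) = 180.99(T − 100); original water: 4058.8(T − 39.1); brass cup: 168·0.38·(T − 39.1) = 63.84(T − 39.1)
4303.6 T = 97858 + 18099 + 161194 = 277152
T ≈ 64.40 °C — below 100 °C, confirming all the steam condensed.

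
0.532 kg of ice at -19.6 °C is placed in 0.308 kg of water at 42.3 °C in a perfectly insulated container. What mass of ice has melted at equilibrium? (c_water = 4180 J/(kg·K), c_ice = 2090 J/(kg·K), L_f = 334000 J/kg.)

m_melted ≈ 0.0978 kg

Heat available from the water dropping to 0 °C: 0.308×4180×42.3 = 54459 J.
Of that, 0.532×2090×19.6 = 21793 J goes to bring the ice to 0 °C, leaving 32666 J.
Fully melting the ice requires m_ice L_f = 0.532×334000 = 177688 J.
Since 32666 < 177688 J, not all the ice melts; equilibrium is at 0 °C.
m_melt = 32666 / L_f = 0.0978 kg.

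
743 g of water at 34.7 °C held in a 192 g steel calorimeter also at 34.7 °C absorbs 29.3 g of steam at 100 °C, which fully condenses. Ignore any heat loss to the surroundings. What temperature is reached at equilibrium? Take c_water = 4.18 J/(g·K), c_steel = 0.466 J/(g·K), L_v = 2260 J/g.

Sum of m c ΔT and latent-heat terms is zero:
steam→water at 100 °C releases m L_v = 29.3×2260 = 66218
  condensate cools 100→T: 29.3×4.18×(T − 100) = 122.47(T − 100)
  original water: 3105.7(T − 34.7)
  cup: 89.47(T − 34.7)
3317.7 T = 66218 + 12247 + 110874 = 189339
T ≈ 57.07 °C (< 100 °C, so full condensation is consistent).

T_f ≈ 57.1 °C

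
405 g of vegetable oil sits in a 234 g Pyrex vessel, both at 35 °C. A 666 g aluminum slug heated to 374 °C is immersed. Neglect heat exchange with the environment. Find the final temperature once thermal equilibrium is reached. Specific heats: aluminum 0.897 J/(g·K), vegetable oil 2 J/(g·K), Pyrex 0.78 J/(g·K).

T_f ≈ 162.4 °C

With ΣQ=0 the equilibrium temperature is the m·c-weighted mean:
T_f = (597.4*374 + 810*35 + 182.52*35) / (597.4 + 810 + 182.52)
    = 258167 / 1589.9 ≈ 162.38 °C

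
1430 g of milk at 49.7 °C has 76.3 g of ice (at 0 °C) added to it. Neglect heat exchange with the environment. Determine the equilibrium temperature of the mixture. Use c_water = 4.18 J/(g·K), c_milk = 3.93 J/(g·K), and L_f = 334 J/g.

Setting the total heat transfer to zero:
fusion: m_ice L_f = 76.3×334 = 25484
  meltwater 0→T: 76.3×4.18×T = 318.93 T
  milk cools: 1430×3.93×(T − 49.7) = 5619.9(T − 49.7)
5938.8 T = 279309 − 25484 = 253825
T ≈ 42.74 °C (positive, so assuming full melt was valid).

T_f ≈ 42.7 °C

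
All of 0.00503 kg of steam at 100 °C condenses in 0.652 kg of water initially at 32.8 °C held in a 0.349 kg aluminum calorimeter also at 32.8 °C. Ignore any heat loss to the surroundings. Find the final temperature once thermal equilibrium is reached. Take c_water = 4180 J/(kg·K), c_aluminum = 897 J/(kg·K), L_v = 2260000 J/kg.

T_f ≈ 37.0 °C

Setting the total heat transfer to zero:
condense steam: −0.00503·2260000 = −11368; condensed water 100 °C→T: 21.03(T − 100); water warms: 0.652·4180·(T − 32.8) = 2725.4(T − 32.8); aluminum cup: 0.349·897·(T − 32.8) = 313.05(T − 32.8)
3059.4 T = 11368 + 2102.5 + 99660 = 113130
T ≈ 36.98 °C (< 100 °C, so full condensation is consistent).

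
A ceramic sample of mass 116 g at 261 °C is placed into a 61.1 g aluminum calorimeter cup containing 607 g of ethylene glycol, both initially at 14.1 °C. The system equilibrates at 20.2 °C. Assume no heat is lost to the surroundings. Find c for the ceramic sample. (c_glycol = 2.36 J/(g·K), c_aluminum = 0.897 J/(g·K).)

c ≈ 0.325 J/(g·K)

Conservation of energy gives ΣQ = 0:
116×c×(20.2 − 261) + 607×2.36×(20.2 − 14.1) + 61.1×0.897×(20.2 − 14.1) = 0
-27933 c = -9072.7
c = -9072.7/-27933 ≈ 0.3248 J/(g·K)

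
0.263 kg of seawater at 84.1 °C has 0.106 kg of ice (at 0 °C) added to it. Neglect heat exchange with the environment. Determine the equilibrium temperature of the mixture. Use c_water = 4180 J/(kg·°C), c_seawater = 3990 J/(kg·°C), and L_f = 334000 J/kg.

Energy balance with sensible and latent terms:
fusion: m_ice L_f = 0.106×334000 = 35404; meltwater 0→T: 0.106×4180×T = 443.08 T; seawater cools: 0.263×3990×(T − 84.1) = 1049.4(T − 84.1)
1492.5 T = 88252 − 35404 = 52848
T ≈ 35.41 °C — above 0 °C, consistent with complete melting.

T_f ≈ 35.4 °C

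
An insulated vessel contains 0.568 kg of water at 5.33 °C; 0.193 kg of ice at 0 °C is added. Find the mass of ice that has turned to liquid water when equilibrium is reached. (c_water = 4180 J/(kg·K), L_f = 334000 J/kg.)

Heat available from the water dropping to 0 °C: 0.568·4180·5.33 = 12655 J.
Fully melting the ice requires m_ice L_f = 0.193·334000 = 64462 J.
That's not enough to melt it all — equilibrium is at 0 °C with ice remaining.
m_melted·334000 = 12655  ⇒  m_melted ≈ 0.03789 kg.

m_melted ≈ 0.0379 kg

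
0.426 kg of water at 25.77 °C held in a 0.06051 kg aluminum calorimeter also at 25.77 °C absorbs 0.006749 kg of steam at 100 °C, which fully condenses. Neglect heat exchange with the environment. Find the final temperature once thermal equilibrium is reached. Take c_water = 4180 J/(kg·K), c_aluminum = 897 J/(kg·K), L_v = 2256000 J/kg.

T_f ≈ 35.1 °C

Setting the total heat transfer to zero:
condense steam: −0.006749·2256000 = −15226; condensed water 100 °C→T: 28.21(T − 100); original water: 1780.7(T − 25.77); aluminum cup: 0.06051·897·(T − 25.77) = 54.28(T − 25.77)
1863.2 T = 15226 + 2821.1 + 47287 = 65334
T ≈ 35.07 °C — below 100 °C, confirming all the steam condensed.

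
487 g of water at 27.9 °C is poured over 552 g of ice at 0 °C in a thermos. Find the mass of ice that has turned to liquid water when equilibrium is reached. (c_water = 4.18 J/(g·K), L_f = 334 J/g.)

Heat available from the water dropping to 0 °C: 487·4.18·27.9 = 56795 J.
To melt every bit of ice: 552·334 = 184368 J.
Since 56795 < 184368 J, not all the ice melts; equilibrium is at 0 °C.
m_melted·334 = 56795  ⇒  m_melted ≈ 170 g.

m_melted ≈ 170 g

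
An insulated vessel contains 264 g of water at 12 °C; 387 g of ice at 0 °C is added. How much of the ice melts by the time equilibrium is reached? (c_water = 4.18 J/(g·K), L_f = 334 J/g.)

Heat available from the water dropping to 0 °C: 264×4.18×12 = 13242 J.
To melt every bit of ice: 387×334 = 129258 J.
That's not enough to melt it all — equilibrium is at 0 °C with ice remaining.
Mass melted = 13242/334 ≈ 39.65 g.

m_melted ≈ 39.6 g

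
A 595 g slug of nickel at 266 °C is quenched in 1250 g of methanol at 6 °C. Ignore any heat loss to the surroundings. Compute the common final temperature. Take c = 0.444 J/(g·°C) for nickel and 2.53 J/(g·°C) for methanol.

T_f ≈ 26.0 °C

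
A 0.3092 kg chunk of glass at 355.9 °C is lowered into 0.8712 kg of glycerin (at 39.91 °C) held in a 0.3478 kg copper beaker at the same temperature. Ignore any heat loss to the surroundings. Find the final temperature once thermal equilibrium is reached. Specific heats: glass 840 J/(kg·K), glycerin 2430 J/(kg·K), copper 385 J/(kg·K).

T_f ≈ 72.6 °C

Conservation of energy gives ΣQ = 0:
0.3092·840·(T − 355.9) + 0.8712·2430·(T − 39.91) + 0.3478·385·(T − 39.91) = 0
259.73(T − 355.9) + 2117(T − 39.91) + 133.9(T − 39.91) = 0
2510.6 T = 182271
T ≈ 72.60 °C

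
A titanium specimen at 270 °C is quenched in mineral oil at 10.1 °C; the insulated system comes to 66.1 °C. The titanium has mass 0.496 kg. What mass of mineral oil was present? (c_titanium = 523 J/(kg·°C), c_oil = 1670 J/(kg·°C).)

m ≈ 0.566 kg

Setting the total heat transfer to zero:
0.496·523·(66.1 − 270) + m·1670·(66.1 − 10.1) = 0
93520 m = 52893
m = 52893/93520 ≈ 0.5656 kg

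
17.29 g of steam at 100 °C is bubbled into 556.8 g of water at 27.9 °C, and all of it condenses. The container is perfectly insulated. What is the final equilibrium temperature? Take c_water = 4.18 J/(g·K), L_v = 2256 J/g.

T_f ≈ 46.3 °C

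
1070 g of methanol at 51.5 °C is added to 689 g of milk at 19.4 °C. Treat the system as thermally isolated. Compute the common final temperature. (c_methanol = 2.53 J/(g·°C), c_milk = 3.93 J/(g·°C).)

With ΣQ=0 the equilibrium temperature is the m·c-weighted mean:
T_f = (2707.1×51.5 + 2707.8×19.4) / (2707.1 + 2707.8)
    = 191946 / 5414.9 ≈ 35.45 °C

T_f ≈ 35.4 °C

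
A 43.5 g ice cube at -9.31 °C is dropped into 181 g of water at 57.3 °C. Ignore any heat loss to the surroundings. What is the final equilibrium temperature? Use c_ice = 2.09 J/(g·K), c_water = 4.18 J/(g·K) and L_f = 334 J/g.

T_f ≈ 29.8 °C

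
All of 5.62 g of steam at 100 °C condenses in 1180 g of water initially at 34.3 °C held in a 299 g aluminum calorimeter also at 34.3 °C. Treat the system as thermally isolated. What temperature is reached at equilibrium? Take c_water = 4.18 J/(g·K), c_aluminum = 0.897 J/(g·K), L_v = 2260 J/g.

Energy balance with sensible and latent terms:
steam→water at 100 °C releases m L_v = 5.62·2260 = 12701; condensate cools 100→T: 5.62·4.18·(T − 100) = 23.49(T − 100); water warms: 1180·4.18·(T − 34.3) = 4932.4(T − 34.3); aluminum cup: 299·0.897·(T − 34.3) = 268.2(T − 34.3)
5224.1 T = 12701 + 2349.2 + 178381 = 193431
T ≈ 37.03 °C (< 100 °C, so full condensation is consistent).

T_f ≈ 37.0 °C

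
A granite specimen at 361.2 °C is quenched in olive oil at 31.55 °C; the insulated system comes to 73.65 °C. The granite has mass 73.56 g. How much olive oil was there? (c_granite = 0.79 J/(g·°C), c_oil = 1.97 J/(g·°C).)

Heat lost by the granite = heat gained by the oil:
73.56×0.79×(361.2 − 73.65) = m×1.97×(73.65 − 31.55)
82.94 m = 16710  ⇒  m ≈ 201.5 g

m ≈ 201 g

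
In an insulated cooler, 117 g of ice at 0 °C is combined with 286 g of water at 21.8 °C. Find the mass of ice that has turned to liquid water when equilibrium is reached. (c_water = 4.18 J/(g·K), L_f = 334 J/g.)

m_melted ≈ 78 g

Water can give up m c ΔT = 286·4.18·21.8 = 26061 J before reaching 0 °C.
Melting all 117 g of ice would need 117·334 = 39078 J.
26061 J < 39078 J, so only part of the ice melts and the system sits at 0 °C.
m_melt = 26061 / L_f = 78.03 g.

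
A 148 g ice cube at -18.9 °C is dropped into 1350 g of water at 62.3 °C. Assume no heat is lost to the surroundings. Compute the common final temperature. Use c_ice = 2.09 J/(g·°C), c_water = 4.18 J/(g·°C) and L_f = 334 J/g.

T_f ≈ 47.3 °C

Energy balance with sensible and latent terms:
warm ice to 0 °C: 148·2.09·(0 − (-18.9)) = 5846.1
  fusion: m_ice L_f = 148·334 = 49432
  warm the meltwater: 618.64 T
  water cools: 1350·4.18·(T − 62.3) = 5643(T − 62.3)
6261.6 T = 351559 − 55278 = 296281
T ≈ 47.32 °C — above 0 °C, consistent with complete melting.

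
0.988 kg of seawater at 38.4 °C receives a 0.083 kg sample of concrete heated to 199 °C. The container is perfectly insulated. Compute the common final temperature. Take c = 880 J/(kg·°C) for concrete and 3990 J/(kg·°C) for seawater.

With ΣQ=0 the equilibrium temperature is the m·c-weighted mean:
T_f = (73.04·199 + 3942.1·38.4) / (73.04 + 3942.1)
    = 165912 / 4015.2 ≈ 41.32 °C

T_f ≈ 41.3 °C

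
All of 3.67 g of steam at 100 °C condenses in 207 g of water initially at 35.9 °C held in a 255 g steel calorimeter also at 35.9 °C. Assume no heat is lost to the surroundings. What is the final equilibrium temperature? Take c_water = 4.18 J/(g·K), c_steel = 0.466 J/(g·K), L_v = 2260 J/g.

T_f ≈ 45.2 °C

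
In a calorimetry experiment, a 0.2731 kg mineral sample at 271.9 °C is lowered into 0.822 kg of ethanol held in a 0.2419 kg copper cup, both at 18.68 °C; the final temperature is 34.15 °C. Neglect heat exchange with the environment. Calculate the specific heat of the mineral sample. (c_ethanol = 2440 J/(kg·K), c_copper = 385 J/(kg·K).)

Conservation of energy gives ΣQ = 0:
0.2731·c·(34.15 − 271.9) + 0.822·2440·(34.15 − 18.68) + 0.2419·385·(34.15 − 18.68) = 0
-64.93 c = -32469
c = -32469/-64.93 ≈ 500.1 J/(kg·K)

c ≈ 500 J/(kg·K)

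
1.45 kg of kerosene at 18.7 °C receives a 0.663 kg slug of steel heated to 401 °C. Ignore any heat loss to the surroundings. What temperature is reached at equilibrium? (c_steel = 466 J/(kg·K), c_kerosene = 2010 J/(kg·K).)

T_f ≈ 55.3 °C

With ΣQ=0 the equilibrium temperature is the m·c-weighted mean:
T_f = (308.96*401 + 2914.5*18.7) / (308.96 + 2914.5)
    = 178393 / 3223.5 ≈ 55.34 °C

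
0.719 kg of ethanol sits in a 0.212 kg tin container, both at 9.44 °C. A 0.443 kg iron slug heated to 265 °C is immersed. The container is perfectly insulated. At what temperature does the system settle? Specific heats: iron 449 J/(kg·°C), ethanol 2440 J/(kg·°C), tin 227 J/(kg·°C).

T_f ≈ 34.8 °C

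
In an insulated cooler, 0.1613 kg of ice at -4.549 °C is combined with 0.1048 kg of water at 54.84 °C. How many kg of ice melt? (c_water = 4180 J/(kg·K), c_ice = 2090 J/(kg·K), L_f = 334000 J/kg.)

Water can give up m c ΔT = 0.1048×4180×54.84 = 24023 J before reaching 0 °C.
Warming the ice to 0 °C takes 0.1613×2090×4.549 = 1533.5 J, leaving 22490 J for melting.
Fully melting the ice requires m_ice L_f = 0.1613×334000 = 53874 J.
22490 J < 53874 J, so only part of the ice melts and the system sits at 0 °C.
m_melt = 22490 / L_f = 0.06733 kg.

m_melted ≈ 0.0673 kg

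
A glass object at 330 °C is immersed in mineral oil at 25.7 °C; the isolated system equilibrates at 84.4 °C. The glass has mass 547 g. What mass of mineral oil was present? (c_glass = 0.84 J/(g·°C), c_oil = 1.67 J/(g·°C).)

Conservation of energy gives ΣQ = 0:
547×0.84×(84.4 − 330) + m×1.67×(84.4 − 25.7) = 0
98.03 m = 112848
m = 112848/98.03 ≈ 1151 g

m ≈ 1150 g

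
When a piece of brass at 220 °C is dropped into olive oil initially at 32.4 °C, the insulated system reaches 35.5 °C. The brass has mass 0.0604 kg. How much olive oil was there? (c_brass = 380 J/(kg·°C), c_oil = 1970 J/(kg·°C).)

m ≈ 0.693 kg

|Q_brass| = |Q_oil|:
0.0604·380·(220 − 35.5) = m·1970·(35.5 − 32.4)
6107 m = 4234.6  ⇒  m ≈ 0.6934 kg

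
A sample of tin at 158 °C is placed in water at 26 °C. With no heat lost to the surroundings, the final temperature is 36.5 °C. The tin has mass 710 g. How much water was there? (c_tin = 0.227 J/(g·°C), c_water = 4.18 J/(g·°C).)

|Q_tin| = |Q_water|:
710×0.227×(158 − 36.5) = m×4.18×(36.5 − 26)
43.89 m = 19582  ⇒  m ≈ 446.2 g

m ≈ 446 g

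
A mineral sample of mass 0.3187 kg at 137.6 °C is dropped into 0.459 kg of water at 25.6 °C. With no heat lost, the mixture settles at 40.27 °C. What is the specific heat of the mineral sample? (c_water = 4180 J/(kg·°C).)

c ≈ 907 J/(kg·°C)

Heat lost by the mineral sample = heat gained by the water:
0.3187·c·(137.6 − 40.27) = 0.459·4180·(40.27 − 25.6)
31.02 c = 28146  ⇒  c ≈ 907.4 J/(kg·°C)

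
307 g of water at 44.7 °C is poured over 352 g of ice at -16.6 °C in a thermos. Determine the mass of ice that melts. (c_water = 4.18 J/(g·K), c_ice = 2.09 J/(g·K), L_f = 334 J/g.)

m_melted ≈ 135 g

Heat available from the water dropping to 0 °C: 307·4.18·44.7 = 57362 J.
Of that, 352·2.09·16.6 = 12212 J goes to bring the ice to 0 °C, leaving 45149 J.
Fully melting the ice requires m_ice L_f = 352·334 = 117568 J.
That's not enough to melt it all — equilibrium is at 0 °C with ice remaining.
m_melted·334 = 45149  ⇒  m_melted ≈ 135.2 g.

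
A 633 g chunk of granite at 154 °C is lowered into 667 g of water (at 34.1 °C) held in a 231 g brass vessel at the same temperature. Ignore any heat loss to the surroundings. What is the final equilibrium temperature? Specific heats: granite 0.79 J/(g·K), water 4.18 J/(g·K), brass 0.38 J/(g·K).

Net heat exchanged in the isolated system is zero:
633×0.79×(T − 154) + 667×4.18×(T − 34.1) + 231×0.38×(T − 34.1) = 0
500.07(T − 154) + 2788.1(T − 34.1) + 87.78(T − 34.1) = 0
3375.9 T = 175077
T = 175077 / 3375.9 = 51.9 °C

T_f ≈ 51.9 °C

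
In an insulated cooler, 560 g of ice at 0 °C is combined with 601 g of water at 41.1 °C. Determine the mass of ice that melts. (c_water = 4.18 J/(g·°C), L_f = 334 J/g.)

m_melted ≈ 309 g

Water can give up m c ΔT = 601·4.18·41.1 = 103251 J before reaching 0 °C.
Fully melting the ice requires m_ice L_f = 560·334 = 187040 J.
Since 103251 < 187040 J, not all the ice melts; equilibrium is at 0 °C.
Mass melted = 103251/334 ≈ 309.1 g.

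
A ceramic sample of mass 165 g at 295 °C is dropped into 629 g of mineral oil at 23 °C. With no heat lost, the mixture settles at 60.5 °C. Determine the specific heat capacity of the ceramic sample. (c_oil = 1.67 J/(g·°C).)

Heat lost by the ceramic sample = heat gained by the oil:
165×c×(295 − 60.5) = 629×1.67×(60.5 − 23)
38692 c = 39391  ⇒  c ≈ 1.018 J/(g·°C)

c ≈ 1.02 J/(g·°C)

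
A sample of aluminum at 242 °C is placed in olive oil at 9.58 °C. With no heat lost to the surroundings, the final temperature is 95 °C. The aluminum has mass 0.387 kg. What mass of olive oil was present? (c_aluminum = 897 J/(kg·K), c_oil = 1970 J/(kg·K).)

|Q_aluminum| = |Q_oil|:
0.387×897×(242 − 95) = m×1970×(95 − 9.58)
168277 m = 51029  ⇒  m ≈ 0.3032 kg

m ≈ 0.303 kg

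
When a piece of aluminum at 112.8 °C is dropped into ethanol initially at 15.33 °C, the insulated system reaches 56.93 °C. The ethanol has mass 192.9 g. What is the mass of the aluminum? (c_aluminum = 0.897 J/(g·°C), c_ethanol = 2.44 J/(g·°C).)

m ≈ 391 g

Energy conservation, ΣQ = 0:
m×0.897×(56.93 − 112.8) + 192.9×2.44×(56.93 − 15.33) = 0
-50.12 m = -19580
m = -19580/-50.12 ≈ 390.7 g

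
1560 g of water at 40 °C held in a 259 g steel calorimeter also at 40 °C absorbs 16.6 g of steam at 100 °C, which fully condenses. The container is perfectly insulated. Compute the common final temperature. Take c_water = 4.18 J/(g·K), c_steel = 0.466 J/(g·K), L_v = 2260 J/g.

Heat gained plus heat lost sum to zero:
steam→water at 100 °C releases m L_v = 16.6×2260 = 37516
  condensed water 100 °C→T: 69.39(T − 100)
  original water: 6520.8(T − 40)
  cup: 120.69(T − 40)
6710.9 T = 37516 + 6938.8 + 265660 = 310115
T ≈ 46.21 °C — below 100 °C, confirming all the steam condensed.

T_f ≈ 46.2 °C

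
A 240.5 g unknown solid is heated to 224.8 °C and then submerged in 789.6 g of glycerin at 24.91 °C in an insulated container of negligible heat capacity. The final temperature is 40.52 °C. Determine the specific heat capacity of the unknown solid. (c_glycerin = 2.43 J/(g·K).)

c ≈ 0.676 J/(g·K)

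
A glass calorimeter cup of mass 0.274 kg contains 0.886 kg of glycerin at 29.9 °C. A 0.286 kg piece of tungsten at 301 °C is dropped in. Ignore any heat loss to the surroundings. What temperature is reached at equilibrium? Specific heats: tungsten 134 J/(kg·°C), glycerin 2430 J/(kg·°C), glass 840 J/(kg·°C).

Net heat exchanged in the isolated system is zero:
0.286×134×(T − 301) + 0.886×2430×(T − 29.9) + 0.274×840×(T − 29.9) = 0
38.32(T − 301) + 2153(T − 29.9) + 230.16(T − 29.9) = 0
(38.32 + 2153 + 230.16) T = 38.32×301 + 2153×29.9 + 230.16×29.9
T = 82791 / 2421.5 = 34.2 °C

T_f ≈ 34.2 °C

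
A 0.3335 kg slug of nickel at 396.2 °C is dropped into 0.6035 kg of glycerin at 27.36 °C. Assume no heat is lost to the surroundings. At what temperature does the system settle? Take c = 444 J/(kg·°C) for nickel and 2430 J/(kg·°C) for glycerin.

T_f ≈ 61.2 °C

With ΣQ=0 the equilibrium temperature is the m·c-weighted mean:
T_f = (148.07·396.2 + 1466.5·27.36) / (148.07 + 1466.5)
    = 98790 / 1614.6 ≈ 61.19 °C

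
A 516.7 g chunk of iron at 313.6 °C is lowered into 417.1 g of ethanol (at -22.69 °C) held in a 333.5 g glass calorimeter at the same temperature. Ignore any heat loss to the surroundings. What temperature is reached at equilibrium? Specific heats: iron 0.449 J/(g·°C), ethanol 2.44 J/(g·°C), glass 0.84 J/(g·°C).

With ΣQ=0 the equilibrium temperature is the m·c-weighted mean:
T_f = (232×313.6 + 1017.7×(-22.69) + 280.14×(-22.69)) / (232 + 1017.7 + 280.14)
    = 43306 / 1529.9 ≈ 28.31 °C

T_f ≈ 28.3 °C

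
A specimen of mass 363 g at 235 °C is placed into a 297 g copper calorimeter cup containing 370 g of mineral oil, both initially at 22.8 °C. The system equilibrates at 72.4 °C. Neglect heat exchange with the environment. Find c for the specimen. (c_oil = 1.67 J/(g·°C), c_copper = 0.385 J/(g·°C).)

c ≈ 0.615 J/(g·°C)

Energy conservation, ΣQ = 0:
363·c·(72.4 − 235) + 370·1.67·(72.4 − 22.8) + 297·0.385·(72.4 − 22.8) = 0
-59024 c = -36319
c = -36319/-59024 ≈ 0.6153 J/(g·°C)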